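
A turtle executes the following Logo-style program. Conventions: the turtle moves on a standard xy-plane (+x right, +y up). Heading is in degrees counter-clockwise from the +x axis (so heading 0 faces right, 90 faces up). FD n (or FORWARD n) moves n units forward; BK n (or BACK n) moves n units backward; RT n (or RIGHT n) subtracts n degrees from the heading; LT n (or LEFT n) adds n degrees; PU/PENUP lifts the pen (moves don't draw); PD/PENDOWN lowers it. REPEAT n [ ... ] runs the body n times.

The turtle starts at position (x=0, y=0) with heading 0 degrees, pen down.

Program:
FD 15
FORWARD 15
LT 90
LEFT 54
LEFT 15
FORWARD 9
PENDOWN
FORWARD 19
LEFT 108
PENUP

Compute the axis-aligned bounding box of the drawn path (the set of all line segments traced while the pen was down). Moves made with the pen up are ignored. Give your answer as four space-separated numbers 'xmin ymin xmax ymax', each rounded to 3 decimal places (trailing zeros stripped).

Executing turtle program step by step:
Start: pos=(0,0), heading=0, pen down
FD 15: (0,0) -> (15,0) [heading=0, draw]
FD 15: (15,0) -> (30,0) [heading=0, draw]
LT 90: heading 0 -> 90
LT 54: heading 90 -> 144
LT 15: heading 144 -> 159
FD 9: (30,0) -> (21.598,3.225) [heading=159, draw]
PD: pen down
FD 19: (21.598,3.225) -> (3.86,10.034) [heading=159, draw]
LT 108: heading 159 -> 267
PU: pen up
Final: pos=(3.86,10.034), heading=267, 4 segment(s) drawn

Segment endpoints: x in {0, 3.86, 15, 21.598, 30}, y in {0, 3.225, 10.034}
xmin=0, ymin=0, xmax=30, ymax=10.034

Answer: 0 0 30 10.034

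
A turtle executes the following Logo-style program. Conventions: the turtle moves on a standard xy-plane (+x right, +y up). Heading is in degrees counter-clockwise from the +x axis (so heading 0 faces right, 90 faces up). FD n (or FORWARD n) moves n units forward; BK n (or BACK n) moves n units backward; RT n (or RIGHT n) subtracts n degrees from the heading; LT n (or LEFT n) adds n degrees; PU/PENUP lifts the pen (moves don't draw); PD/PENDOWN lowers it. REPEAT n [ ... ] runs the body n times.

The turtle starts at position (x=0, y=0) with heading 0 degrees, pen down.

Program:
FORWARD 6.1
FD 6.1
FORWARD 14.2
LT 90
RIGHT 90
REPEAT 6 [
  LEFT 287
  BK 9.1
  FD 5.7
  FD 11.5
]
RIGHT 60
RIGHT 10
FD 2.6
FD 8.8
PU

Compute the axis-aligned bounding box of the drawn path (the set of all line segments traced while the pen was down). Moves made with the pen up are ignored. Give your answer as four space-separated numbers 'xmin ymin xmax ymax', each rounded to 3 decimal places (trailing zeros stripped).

Answer: 0 -18.002 36.312 8.702

Derivation:
Executing turtle program step by step:
Start: pos=(0,0), heading=0, pen down
FD 6.1: (0,0) -> (6.1,0) [heading=0, draw]
FD 6.1: (6.1,0) -> (12.2,0) [heading=0, draw]
FD 14.2: (12.2,0) -> (26.4,0) [heading=0, draw]
LT 90: heading 0 -> 90
RT 90: heading 90 -> 0
REPEAT 6 [
  -- iteration 1/6 --
  LT 287: heading 0 -> 287
  BK 9.1: (26.4,0) -> (23.739,8.702) [heading=287, draw]
  FD 5.7: (23.739,8.702) -> (25.406,3.251) [heading=287, draw]
  FD 11.5: (25.406,3.251) -> (28.768,-7.746) [heading=287, draw]
  -- iteration 2/6 --
  LT 287: heading 287 -> 214
  BK 9.1: (28.768,-7.746) -> (36.312,-2.657) [heading=214, draw]
  FD 5.7: (36.312,-2.657) -> (31.587,-5.845) [heading=214, draw]
  FD 11.5: (31.587,-5.845) -> (22.053,-12.276) [heading=214, draw]
  -- iteration 3/6 --
  LT 287: heading 214 -> 141
  BK 9.1: (22.053,-12.276) -> (29.125,-18.002) [heading=141, draw]
  FD 5.7: (29.125,-18.002) -> (24.695,-14.415) [heading=141, draw]
  FD 11.5: (24.695,-14.415) -> (15.758,-7.178) [heading=141, draw]
  -- iteration 4/6 --
  LT 287: heading 141 -> 68
  BK 9.1: (15.758,-7.178) -> (12.349,-15.615) [heading=68, draw]
  FD 5.7: (12.349,-15.615) -> (14.484,-10.33) [heading=68, draw]
  FD 11.5: (14.484,-10.33) -> (18.792,0.332) [heading=68, draw]
  -- iteration 5/6 --
  LT 287: heading 68 -> 355
  BK 9.1: (18.792,0.332) -> (9.727,1.125) [heading=355, draw]
  FD 5.7: (9.727,1.125) -> (15.405,0.628) [heading=355, draw]
  FD 11.5: (15.405,0.628) -> (26.862,-0.374) [heading=355, draw]
  -- iteration 6/6 --
  LT 287: heading 355 -> 282
  BK 9.1: (26.862,-0.374) -> (24.97,8.527) [heading=282, draw]
  FD 5.7: (24.97,8.527) -> (26.155,2.952) [heading=282, draw]
  FD 11.5: (26.155,2.952) -> (28.546,-8.297) [heading=282, draw]
]
RT 60: heading 282 -> 222
RT 10: heading 222 -> 212
FD 2.6: (28.546,-8.297) -> (26.341,-9.675) [heading=212, draw]
FD 8.8: (26.341,-9.675) -> (18.878,-14.338) [heading=212, draw]
PU: pen up
Final: pos=(18.878,-14.338), heading=212, 23 segment(s) drawn

Segment endpoints: x in {0, 6.1, 9.727, 12.2, 12.349, 14.484, 15.405, 15.758, 18.792, 18.878, 22.053, 23.739, 24.695, 24.97, 25.406, 26.155, 26.341, 26.4, 26.862, 28.546, 28.768, 29.125, 31.587, 36.312}, y in {-18.002, -15.615, -14.415, -14.338, -12.276, -10.33, -9.675, -8.297, -7.746, -7.178, -5.845, -2.657, -0.374, 0, 0.332, 0.628, 1.125, 2.952, 3.251, 8.527, 8.702}
xmin=0, ymin=-18.002, xmax=36.312, ymax=8.702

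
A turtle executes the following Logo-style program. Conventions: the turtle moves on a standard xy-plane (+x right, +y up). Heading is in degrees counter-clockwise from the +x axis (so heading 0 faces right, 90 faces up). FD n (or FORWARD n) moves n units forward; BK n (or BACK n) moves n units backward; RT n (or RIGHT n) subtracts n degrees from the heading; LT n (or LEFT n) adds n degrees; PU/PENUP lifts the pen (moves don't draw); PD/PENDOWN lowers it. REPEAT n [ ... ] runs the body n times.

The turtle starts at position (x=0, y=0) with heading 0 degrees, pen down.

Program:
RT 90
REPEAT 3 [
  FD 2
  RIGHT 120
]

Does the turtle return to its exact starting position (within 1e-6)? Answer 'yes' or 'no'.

Executing turtle program step by step:
Start: pos=(0,0), heading=0, pen down
RT 90: heading 0 -> 270
REPEAT 3 [
  -- iteration 1/3 --
  FD 2: (0,0) -> (0,-2) [heading=270, draw]
  RT 120: heading 270 -> 150
  -- iteration 2/3 --
  FD 2: (0,-2) -> (-1.732,-1) [heading=150, draw]
  RT 120: heading 150 -> 30
  -- iteration 3/3 --
  FD 2: (-1.732,-1) -> (0,0) [heading=30, draw]
  RT 120: heading 30 -> 270
]
Final: pos=(0,0), heading=270, 3 segment(s) drawn

Start position: (0, 0)
Final position: (0, 0)
Distance = 0; < 1e-6 -> CLOSED

Answer: yes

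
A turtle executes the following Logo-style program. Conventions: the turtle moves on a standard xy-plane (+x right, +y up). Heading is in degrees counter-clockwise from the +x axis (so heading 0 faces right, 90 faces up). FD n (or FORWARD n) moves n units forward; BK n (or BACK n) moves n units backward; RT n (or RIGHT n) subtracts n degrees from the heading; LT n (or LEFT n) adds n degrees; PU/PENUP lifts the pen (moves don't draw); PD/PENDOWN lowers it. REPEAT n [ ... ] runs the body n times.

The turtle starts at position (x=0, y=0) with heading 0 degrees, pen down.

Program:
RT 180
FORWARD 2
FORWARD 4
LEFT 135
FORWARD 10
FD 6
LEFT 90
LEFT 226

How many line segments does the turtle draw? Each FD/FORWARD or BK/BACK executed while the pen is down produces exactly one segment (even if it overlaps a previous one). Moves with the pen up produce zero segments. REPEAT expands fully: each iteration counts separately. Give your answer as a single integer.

Executing turtle program step by step:
Start: pos=(0,0), heading=0, pen down
RT 180: heading 0 -> 180
FD 2: (0,0) -> (-2,0) [heading=180, draw]
FD 4: (-2,0) -> (-6,0) [heading=180, draw]
LT 135: heading 180 -> 315
FD 10: (-6,0) -> (1.071,-7.071) [heading=315, draw]
FD 6: (1.071,-7.071) -> (5.314,-11.314) [heading=315, draw]
LT 90: heading 315 -> 45
LT 226: heading 45 -> 271
Final: pos=(5.314,-11.314), heading=271, 4 segment(s) drawn
Segments drawn: 4

Answer: 4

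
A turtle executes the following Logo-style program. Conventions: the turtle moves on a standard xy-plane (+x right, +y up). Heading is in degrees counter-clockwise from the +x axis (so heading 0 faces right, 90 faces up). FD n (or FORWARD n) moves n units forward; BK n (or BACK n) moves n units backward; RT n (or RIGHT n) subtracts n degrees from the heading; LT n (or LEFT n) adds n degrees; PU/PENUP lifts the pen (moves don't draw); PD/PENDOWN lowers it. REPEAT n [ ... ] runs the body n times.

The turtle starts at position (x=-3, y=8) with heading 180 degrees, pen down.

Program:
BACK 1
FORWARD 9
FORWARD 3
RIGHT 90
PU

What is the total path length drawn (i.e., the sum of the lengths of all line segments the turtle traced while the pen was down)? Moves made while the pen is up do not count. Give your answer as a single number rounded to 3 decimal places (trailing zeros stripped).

Answer: 13

Derivation:
Executing turtle program step by step:
Start: pos=(-3,8), heading=180, pen down
BK 1: (-3,8) -> (-2,8) [heading=180, draw]
FD 9: (-2,8) -> (-11,8) [heading=180, draw]
FD 3: (-11,8) -> (-14,8) [heading=180, draw]
RT 90: heading 180 -> 90
PU: pen up
Final: pos=(-14,8), heading=90, 3 segment(s) drawn

Segment lengths:
  seg 1: (-3,8) -> (-2,8), length = 1
  seg 2: (-2,8) -> (-11,8), length = 9
  seg 3: (-11,8) -> (-14,8), length = 3
Total = 13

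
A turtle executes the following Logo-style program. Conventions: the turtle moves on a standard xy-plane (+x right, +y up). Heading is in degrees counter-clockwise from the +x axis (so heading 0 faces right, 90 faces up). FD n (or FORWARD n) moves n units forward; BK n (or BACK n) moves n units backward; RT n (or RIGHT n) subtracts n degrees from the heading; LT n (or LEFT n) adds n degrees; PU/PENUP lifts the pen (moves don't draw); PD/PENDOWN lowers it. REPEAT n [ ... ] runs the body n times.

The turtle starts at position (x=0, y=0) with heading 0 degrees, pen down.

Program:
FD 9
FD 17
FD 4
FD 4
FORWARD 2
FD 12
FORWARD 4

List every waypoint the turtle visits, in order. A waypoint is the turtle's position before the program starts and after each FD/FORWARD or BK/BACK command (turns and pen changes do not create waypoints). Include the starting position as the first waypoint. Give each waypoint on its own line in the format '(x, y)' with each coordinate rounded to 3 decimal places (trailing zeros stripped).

Executing turtle program step by step:
Start: pos=(0,0), heading=0, pen down
FD 9: (0,0) -> (9,0) [heading=0, draw]
FD 17: (9,0) -> (26,0) [heading=0, draw]
FD 4: (26,0) -> (30,0) [heading=0, draw]
FD 4: (30,0) -> (34,0) [heading=0, draw]
FD 2: (34,0) -> (36,0) [heading=0, draw]
FD 12: (36,0) -> (48,0) [heading=0, draw]
FD 4: (48,0) -> (52,0) [heading=0, draw]
Final: pos=(52,0), heading=0, 7 segment(s) drawn
Waypoints (8 total):
(0, 0)
(9, 0)
(26, 0)
(30, 0)
(34, 0)
(36, 0)
(48, 0)
(52, 0)

Answer: (0, 0)
(9, 0)
(26, 0)
(30, 0)
(34, 0)
(36, 0)
(48, 0)
(52, 0)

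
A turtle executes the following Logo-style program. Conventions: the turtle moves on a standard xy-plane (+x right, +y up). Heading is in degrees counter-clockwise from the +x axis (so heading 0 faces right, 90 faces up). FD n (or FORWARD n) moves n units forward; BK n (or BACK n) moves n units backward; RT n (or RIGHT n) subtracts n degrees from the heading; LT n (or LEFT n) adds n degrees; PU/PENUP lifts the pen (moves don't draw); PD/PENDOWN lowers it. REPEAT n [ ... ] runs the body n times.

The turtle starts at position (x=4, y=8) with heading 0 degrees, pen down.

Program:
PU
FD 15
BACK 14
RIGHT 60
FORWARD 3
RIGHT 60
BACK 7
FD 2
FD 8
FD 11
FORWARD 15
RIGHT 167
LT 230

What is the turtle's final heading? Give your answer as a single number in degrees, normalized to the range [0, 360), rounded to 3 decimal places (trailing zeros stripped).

Answer: 303

Derivation:
Executing turtle program step by step:
Start: pos=(4,8), heading=0, pen down
PU: pen up
FD 15: (4,8) -> (19,8) [heading=0, move]
BK 14: (19,8) -> (5,8) [heading=0, move]
RT 60: heading 0 -> 300
FD 3: (5,8) -> (6.5,5.402) [heading=300, move]
RT 60: heading 300 -> 240
BK 7: (6.5,5.402) -> (10,11.464) [heading=240, move]
FD 2: (10,11.464) -> (9,9.732) [heading=240, move]
FD 8: (9,9.732) -> (5,2.804) [heading=240, move]
FD 11: (5,2.804) -> (-0.5,-6.722) [heading=240, move]
FD 15: (-0.5,-6.722) -> (-8,-19.713) [heading=240, move]
RT 167: heading 240 -> 73
LT 230: heading 73 -> 303
Final: pos=(-8,-19.713), heading=303, 0 segment(s) drawn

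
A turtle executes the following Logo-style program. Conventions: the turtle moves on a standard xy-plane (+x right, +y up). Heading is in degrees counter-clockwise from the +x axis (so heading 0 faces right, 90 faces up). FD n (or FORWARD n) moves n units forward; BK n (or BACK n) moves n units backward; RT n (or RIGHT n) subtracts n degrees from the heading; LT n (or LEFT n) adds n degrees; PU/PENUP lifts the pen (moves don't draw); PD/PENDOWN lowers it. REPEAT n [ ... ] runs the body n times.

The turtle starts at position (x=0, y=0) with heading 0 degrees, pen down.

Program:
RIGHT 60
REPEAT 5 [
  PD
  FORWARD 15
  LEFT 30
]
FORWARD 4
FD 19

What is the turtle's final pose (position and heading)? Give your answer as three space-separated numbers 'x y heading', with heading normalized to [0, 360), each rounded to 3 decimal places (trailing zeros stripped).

Answer: 55.981 23 90

Derivation:
Executing turtle program step by step:
Start: pos=(0,0), heading=0, pen down
RT 60: heading 0 -> 300
REPEAT 5 [
  -- iteration 1/5 --
  PD: pen down
  FD 15: (0,0) -> (7.5,-12.99) [heading=300, draw]
  LT 30: heading 300 -> 330
  -- iteration 2/5 --
  PD: pen down
  FD 15: (7.5,-12.99) -> (20.49,-20.49) [heading=330, draw]
  LT 30: heading 330 -> 0
  -- iteration 3/5 --
  PD: pen down
  FD 15: (20.49,-20.49) -> (35.49,-20.49) [heading=0, draw]
  LT 30: heading 0 -> 30
  -- iteration 4/5 --
  PD: pen down
  FD 15: (35.49,-20.49) -> (48.481,-12.99) [heading=30, draw]
  LT 30: heading 30 -> 60
  -- iteration 5/5 --
  PD: pen down
  FD 15: (48.481,-12.99) -> (55.981,0) [heading=60, draw]
  LT 30: heading 60 -> 90
]
FD 4: (55.981,0) -> (55.981,4) [heading=90, draw]
FD 19: (55.981,4) -> (55.981,23) [heading=90, draw]
Final: pos=(55.981,23), heading=90, 7 segment(s) drawn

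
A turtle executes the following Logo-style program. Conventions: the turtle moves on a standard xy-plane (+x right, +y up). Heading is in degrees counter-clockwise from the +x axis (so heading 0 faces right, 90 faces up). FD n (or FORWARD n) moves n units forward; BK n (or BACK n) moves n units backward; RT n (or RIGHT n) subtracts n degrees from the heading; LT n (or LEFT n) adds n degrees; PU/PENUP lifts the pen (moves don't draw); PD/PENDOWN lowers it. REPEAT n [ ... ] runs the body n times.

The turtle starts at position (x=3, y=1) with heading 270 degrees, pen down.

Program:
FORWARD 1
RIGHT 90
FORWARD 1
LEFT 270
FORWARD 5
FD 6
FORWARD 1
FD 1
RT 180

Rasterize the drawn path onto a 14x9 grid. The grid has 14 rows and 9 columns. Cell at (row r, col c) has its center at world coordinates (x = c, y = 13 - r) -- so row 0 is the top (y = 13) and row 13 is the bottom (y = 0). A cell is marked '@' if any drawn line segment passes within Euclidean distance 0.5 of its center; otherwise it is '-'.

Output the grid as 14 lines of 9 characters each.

Answer: --@------
--@------
--@------
--@------
--@------
--@------
--@------
--@------
--@------
--@------
--@------
--@------
--@@-----
--@@-----

Derivation:
Segment 0: (3,1) -> (3,0)
Segment 1: (3,0) -> (2,0)
Segment 2: (2,0) -> (2,5)
Segment 3: (2,5) -> (2,11)
Segment 4: (2,11) -> (2,12)
Segment 5: (2,12) -> (2,13)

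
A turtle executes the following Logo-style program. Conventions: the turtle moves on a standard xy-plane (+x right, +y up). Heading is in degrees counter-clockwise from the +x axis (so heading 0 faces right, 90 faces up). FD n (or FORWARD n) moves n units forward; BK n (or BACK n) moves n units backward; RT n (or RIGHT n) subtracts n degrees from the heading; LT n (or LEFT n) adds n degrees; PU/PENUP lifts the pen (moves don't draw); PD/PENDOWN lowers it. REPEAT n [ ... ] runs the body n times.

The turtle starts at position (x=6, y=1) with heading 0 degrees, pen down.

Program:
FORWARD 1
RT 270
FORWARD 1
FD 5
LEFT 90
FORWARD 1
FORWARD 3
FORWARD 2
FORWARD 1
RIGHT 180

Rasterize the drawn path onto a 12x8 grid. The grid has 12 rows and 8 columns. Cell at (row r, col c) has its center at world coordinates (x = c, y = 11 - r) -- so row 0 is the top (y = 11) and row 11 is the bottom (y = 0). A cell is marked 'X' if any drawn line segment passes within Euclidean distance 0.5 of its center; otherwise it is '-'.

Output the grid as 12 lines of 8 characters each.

Segment 0: (6,1) -> (7,1)
Segment 1: (7,1) -> (7,2)
Segment 2: (7,2) -> (7,7)
Segment 3: (7,7) -> (6,7)
Segment 4: (6,7) -> (3,7)
Segment 5: (3,7) -> (1,7)
Segment 6: (1,7) -> (-0,7)

Answer: --------
--------
--------
--------
XXXXXXXX
-------X
-------X
-------X
-------X
-------X
------XX
--------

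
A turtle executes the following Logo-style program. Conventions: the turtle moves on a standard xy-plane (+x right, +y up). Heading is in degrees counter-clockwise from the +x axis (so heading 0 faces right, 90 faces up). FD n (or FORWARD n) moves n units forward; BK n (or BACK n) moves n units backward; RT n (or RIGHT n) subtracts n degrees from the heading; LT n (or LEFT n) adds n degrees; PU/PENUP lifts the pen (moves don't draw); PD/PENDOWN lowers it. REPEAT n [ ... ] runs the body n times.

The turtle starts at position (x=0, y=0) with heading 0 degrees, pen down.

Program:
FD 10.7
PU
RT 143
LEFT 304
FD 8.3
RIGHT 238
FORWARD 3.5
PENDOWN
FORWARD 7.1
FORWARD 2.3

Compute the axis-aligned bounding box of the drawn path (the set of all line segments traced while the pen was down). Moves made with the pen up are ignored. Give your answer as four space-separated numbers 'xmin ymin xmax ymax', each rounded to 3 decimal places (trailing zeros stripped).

Answer: 0 -9.867 10.7 0

Derivation:
Executing turtle program step by step:
Start: pos=(0,0), heading=0, pen down
FD 10.7: (0,0) -> (10.7,0) [heading=0, draw]
PU: pen up
RT 143: heading 0 -> 217
LT 304: heading 217 -> 161
FD 8.3: (10.7,0) -> (2.852,2.702) [heading=161, move]
RT 238: heading 161 -> 283
FD 3.5: (2.852,2.702) -> (3.64,-0.708) [heading=283, move]
PD: pen down
FD 7.1: (3.64,-0.708) -> (5.237,-7.626) [heading=283, draw]
FD 2.3: (5.237,-7.626) -> (5.754,-9.867) [heading=283, draw]
Final: pos=(5.754,-9.867), heading=283, 3 segment(s) drawn

Segment endpoints: x in {0, 3.64, 5.237, 5.754, 10.7}, y in {-9.867, -7.626, -0.708, 0}
xmin=0, ymin=-9.867, xmax=10.7, ymax=0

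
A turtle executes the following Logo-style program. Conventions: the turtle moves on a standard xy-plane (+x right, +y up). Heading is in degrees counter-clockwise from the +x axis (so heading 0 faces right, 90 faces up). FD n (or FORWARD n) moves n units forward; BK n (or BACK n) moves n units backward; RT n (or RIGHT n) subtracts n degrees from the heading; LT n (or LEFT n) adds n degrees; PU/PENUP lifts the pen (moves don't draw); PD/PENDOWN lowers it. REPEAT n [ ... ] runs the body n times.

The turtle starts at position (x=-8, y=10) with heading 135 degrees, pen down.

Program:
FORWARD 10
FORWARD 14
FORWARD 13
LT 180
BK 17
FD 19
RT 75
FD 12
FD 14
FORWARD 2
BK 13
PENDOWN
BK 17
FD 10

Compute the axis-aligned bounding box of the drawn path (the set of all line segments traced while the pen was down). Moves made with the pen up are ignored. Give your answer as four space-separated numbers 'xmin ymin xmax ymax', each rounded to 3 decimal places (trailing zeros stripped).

Answer: -46.749 10 -8 48.184

Derivation:
Executing turtle program step by step:
Start: pos=(-8,10), heading=135, pen down
FD 10: (-8,10) -> (-15.071,17.071) [heading=135, draw]
FD 14: (-15.071,17.071) -> (-24.971,26.971) [heading=135, draw]
FD 13: (-24.971,26.971) -> (-34.163,36.163) [heading=135, draw]
LT 180: heading 135 -> 315
BK 17: (-34.163,36.163) -> (-46.184,48.184) [heading=315, draw]
FD 19: (-46.184,48.184) -> (-32.749,34.749) [heading=315, draw]
RT 75: heading 315 -> 240
FD 12: (-32.749,34.749) -> (-38.749,24.356) [heading=240, draw]
FD 14: (-38.749,24.356) -> (-45.749,12.232) [heading=240, draw]
FD 2: (-45.749,12.232) -> (-46.749,10.5) [heading=240, draw]
BK 13: (-46.749,10.5) -> (-40.249,21.758) [heading=240, draw]
PD: pen down
BK 17: (-40.249,21.758) -> (-31.749,36.481) [heading=240, draw]
FD 10: (-31.749,36.481) -> (-36.749,27.821) [heading=240, draw]
Final: pos=(-36.749,27.821), heading=240, 11 segment(s) drawn

Segment endpoints: x in {-46.749, -46.184, -45.749, -40.249, -38.749, -36.749, -34.163, -32.749, -31.749, -24.971, -15.071, -8}, y in {10, 10.5, 12.232, 17.071, 21.758, 24.356, 26.971, 27.821, 34.749, 36.163, 36.481, 48.184}
xmin=-46.749, ymin=10, xmax=-8, ymax=48.184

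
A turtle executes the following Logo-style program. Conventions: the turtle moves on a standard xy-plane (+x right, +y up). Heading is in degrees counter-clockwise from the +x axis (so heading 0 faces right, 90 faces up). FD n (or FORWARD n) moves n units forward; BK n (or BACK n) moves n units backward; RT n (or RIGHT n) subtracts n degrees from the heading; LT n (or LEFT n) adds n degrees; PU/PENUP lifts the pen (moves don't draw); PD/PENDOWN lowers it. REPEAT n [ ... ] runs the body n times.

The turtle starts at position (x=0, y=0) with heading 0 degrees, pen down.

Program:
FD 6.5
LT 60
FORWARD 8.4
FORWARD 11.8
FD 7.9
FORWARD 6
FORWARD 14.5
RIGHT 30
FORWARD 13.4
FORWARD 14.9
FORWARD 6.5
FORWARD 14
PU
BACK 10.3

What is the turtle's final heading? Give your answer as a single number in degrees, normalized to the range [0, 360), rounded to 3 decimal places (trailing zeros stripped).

Answer: 30

Derivation:
Executing turtle program step by step:
Start: pos=(0,0), heading=0, pen down
FD 6.5: (0,0) -> (6.5,0) [heading=0, draw]
LT 60: heading 0 -> 60
FD 8.4: (6.5,0) -> (10.7,7.275) [heading=60, draw]
FD 11.8: (10.7,7.275) -> (16.6,17.494) [heading=60, draw]
FD 7.9: (16.6,17.494) -> (20.55,24.335) [heading=60, draw]
FD 6: (20.55,24.335) -> (23.55,29.531) [heading=60, draw]
FD 14.5: (23.55,29.531) -> (30.8,42.089) [heading=60, draw]
RT 30: heading 60 -> 30
FD 13.4: (30.8,42.089) -> (42.405,48.789) [heading=30, draw]
FD 14.9: (42.405,48.789) -> (55.309,56.239) [heading=30, draw]
FD 6.5: (55.309,56.239) -> (60.938,59.489) [heading=30, draw]
FD 14: (60.938,59.489) -> (73.062,66.489) [heading=30, draw]
PU: pen up
BK 10.3: (73.062,66.489) -> (64.142,61.339) [heading=30, move]
Final: pos=(64.142,61.339), heading=30, 10 segment(s) drawn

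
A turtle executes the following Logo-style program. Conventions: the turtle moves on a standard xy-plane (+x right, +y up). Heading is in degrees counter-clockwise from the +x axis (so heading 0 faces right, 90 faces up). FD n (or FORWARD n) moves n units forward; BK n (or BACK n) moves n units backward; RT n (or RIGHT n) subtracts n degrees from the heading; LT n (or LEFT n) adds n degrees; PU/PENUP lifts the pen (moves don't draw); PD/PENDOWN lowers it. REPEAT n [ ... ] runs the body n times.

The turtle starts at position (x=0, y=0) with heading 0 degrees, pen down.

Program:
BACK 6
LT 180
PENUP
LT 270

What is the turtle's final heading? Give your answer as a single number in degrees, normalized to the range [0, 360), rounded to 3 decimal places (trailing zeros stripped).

Executing turtle program step by step:
Start: pos=(0,0), heading=0, pen down
BK 6: (0,0) -> (-6,0) [heading=0, draw]
LT 180: heading 0 -> 180
PU: pen up
LT 270: heading 180 -> 90
Final: pos=(-6,0), heading=90, 1 segment(s) drawn

Answer: 90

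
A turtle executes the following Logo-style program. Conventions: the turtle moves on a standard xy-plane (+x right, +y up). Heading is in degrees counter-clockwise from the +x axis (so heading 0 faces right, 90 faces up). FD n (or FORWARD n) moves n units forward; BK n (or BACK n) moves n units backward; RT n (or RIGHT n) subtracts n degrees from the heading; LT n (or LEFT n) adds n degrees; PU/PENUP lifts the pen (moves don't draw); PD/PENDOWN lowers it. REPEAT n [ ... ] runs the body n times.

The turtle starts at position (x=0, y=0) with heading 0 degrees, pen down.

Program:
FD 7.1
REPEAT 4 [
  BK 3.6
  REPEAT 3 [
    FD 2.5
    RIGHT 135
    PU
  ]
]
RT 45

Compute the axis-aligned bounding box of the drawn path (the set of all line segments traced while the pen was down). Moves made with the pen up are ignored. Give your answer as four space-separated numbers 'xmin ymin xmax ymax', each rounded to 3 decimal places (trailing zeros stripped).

Executing turtle program step by step:
Start: pos=(0,0), heading=0, pen down
FD 7.1: (0,0) -> (7.1,0) [heading=0, draw]
REPEAT 4 [
  -- iteration 1/4 --
  BK 3.6: (7.1,0) -> (3.5,0) [heading=0, draw]
  REPEAT 3 [
    -- iteration 1/3 --
    FD 2.5: (3.5,0) -> (6,0) [heading=0, draw]
    RT 135: heading 0 -> 225
    PU: pen up
    -- iteration 2/3 --
    FD 2.5: (6,0) -> (4.232,-1.768) [heading=225, move]
    RT 135: heading 225 -> 90
    PU: pen up
    -- iteration 3/3 --
    FD 2.5: (4.232,-1.768) -> (4.232,0.732) [heading=90, move]
    RT 135: heading 90 -> 315
    PU: pen up
  ]
  -- iteration 2/4 --
  BK 3.6: (4.232,0.732) -> (1.687,3.278) [heading=315, move]
  REPEAT 3 [
    -- iteration 1/3 --
    FD 2.5: (1.687,3.278) -> (3.454,1.51) [heading=315, move]
    RT 135: heading 315 -> 180
    PU: pen up
    -- iteration 2/3 --
    FD 2.5: (3.454,1.51) -> (0.954,1.51) [heading=180, move]
    RT 135: heading 180 -> 45
    PU: pen up
    -- iteration 3/3 --
    FD 2.5: (0.954,1.51) -> (2.722,3.278) [heading=45, move]
    RT 135: heading 45 -> 270
    PU: pen up
  ]
  -- iteration 3/4 --
  BK 3.6: (2.722,3.278) -> (2.722,6.878) [heading=270, move]
  REPEAT 3 [
    -- iteration 1/3 --
    FD 2.5: (2.722,6.878) -> (2.722,4.378) [heading=270, move]
    RT 135: heading 270 -> 135
    PU: pen up
    -- iteration 2/3 --
    FD 2.5: (2.722,4.378) -> (0.954,6.146) [heading=135, move]
    RT 135: heading 135 -> 0
    PU: pen up
    -- iteration 3/3 --
    FD 2.5: (0.954,6.146) -> (3.454,6.146) [heading=0, move]
    RT 135: heading 0 -> 225
    PU: pen up
  ]
  -- iteration 4/4 --
  BK 3.6: (3.454,6.146) -> (6,8.691) [heading=225, move]
  REPEAT 3 [
    -- iteration 1/3 --
    FD 2.5: (6,8.691) -> (4.232,6.923) [heading=225, move]
    RT 135: heading 225 -> 90
    PU: pen up
    -- iteration 2/3 --
    FD 2.5: (4.232,6.923) -> (4.232,9.423) [heading=90, move]
    RT 135: heading 90 -> 315
    PU: pen up
    -- iteration 3/3 --
    FD 2.5: (4.232,9.423) -> (6,7.656) [heading=315, move]
    RT 135: heading 315 -> 180
    PU: pen up
  ]
]
RT 45: heading 180 -> 135
Final: pos=(6,7.656), heading=135, 3 segment(s) drawn

Segment endpoints: x in {0, 3.5, 6, 7.1}, y in {0}
xmin=0, ymin=0, xmax=7.1, ymax=0

Answer: 0 0 7.1 0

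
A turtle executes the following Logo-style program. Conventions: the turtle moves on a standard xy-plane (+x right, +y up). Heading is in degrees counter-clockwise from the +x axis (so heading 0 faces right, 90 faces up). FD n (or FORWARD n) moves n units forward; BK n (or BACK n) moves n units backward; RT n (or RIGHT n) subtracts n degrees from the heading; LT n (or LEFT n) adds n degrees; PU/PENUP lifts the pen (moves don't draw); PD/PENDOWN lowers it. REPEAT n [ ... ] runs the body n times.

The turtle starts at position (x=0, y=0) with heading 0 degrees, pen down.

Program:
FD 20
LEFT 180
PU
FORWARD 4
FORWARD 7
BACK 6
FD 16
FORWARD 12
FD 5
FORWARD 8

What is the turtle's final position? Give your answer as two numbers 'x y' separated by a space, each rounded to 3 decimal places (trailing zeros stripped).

Executing turtle program step by step:
Start: pos=(0,0), heading=0, pen down
FD 20: (0,0) -> (20,0) [heading=0, draw]
LT 180: heading 0 -> 180
PU: pen up
FD 4: (20,0) -> (16,0) [heading=180, move]
FD 7: (16,0) -> (9,0) [heading=180, move]
BK 6: (9,0) -> (15,0) [heading=180, move]
FD 16: (15,0) -> (-1,0) [heading=180, move]
FD 12: (-1,0) -> (-13,0) [heading=180, move]
FD 5: (-13,0) -> (-18,0) [heading=180, move]
FD 8: (-18,0) -> (-26,0) [heading=180, move]
Final: pos=(-26,0), heading=180, 1 segment(s) drawn

Answer: -26 0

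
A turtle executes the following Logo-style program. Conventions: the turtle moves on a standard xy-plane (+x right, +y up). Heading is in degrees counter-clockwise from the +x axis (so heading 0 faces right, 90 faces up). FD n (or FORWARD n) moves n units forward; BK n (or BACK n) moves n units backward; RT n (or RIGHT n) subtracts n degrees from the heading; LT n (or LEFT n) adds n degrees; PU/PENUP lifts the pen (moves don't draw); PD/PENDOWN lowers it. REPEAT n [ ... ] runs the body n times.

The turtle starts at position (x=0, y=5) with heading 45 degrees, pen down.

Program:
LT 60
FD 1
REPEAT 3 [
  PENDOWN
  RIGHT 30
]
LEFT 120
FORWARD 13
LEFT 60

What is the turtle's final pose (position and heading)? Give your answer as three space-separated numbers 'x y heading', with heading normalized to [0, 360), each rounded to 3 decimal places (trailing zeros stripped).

Answer: -9.451 15.158 195

Derivation:
Executing turtle program step by step:
Start: pos=(0,5), heading=45, pen down
LT 60: heading 45 -> 105
FD 1: (0,5) -> (-0.259,5.966) [heading=105, draw]
REPEAT 3 [
  -- iteration 1/3 --
  PD: pen down
  RT 30: heading 105 -> 75
  -- iteration 2/3 --
  PD: pen down
  RT 30: heading 75 -> 45
  -- iteration 3/3 --
  PD: pen down
  RT 30: heading 45 -> 15
]
LT 120: heading 15 -> 135
FD 13: (-0.259,5.966) -> (-9.451,15.158) [heading=135, draw]
LT 60: heading 135 -> 195
Final: pos=(-9.451,15.158), heading=195, 2 segment(s) drawn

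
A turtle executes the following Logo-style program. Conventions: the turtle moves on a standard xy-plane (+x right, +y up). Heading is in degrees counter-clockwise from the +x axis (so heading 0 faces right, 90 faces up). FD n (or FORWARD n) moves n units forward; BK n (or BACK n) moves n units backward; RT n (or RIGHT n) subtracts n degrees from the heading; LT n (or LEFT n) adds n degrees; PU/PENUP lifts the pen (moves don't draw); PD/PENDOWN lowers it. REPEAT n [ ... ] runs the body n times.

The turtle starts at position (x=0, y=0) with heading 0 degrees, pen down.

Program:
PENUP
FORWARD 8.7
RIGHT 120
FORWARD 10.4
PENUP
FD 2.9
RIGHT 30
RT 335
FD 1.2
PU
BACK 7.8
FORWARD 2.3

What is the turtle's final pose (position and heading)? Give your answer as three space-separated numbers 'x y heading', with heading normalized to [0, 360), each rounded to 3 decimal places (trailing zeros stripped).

Executing turtle program step by step:
Start: pos=(0,0), heading=0, pen down
PU: pen up
FD 8.7: (0,0) -> (8.7,0) [heading=0, move]
RT 120: heading 0 -> 240
FD 10.4: (8.7,0) -> (3.5,-9.007) [heading=240, move]
PU: pen up
FD 2.9: (3.5,-9.007) -> (2.05,-11.518) [heading=240, move]
RT 30: heading 240 -> 210
RT 335: heading 210 -> 235
FD 1.2: (2.05,-11.518) -> (1.362,-12.501) [heading=235, move]
PU: pen up
BK 7.8: (1.362,-12.501) -> (5.836,-6.112) [heading=235, move]
FD 2.3: (5.836,-6.112) -> (4.516,-7.996) [heading=235, move]
Final: pos=(4.516,-7.996), heading=235, 0 segment(s) drawn

Answer: 4.516 -7.996 235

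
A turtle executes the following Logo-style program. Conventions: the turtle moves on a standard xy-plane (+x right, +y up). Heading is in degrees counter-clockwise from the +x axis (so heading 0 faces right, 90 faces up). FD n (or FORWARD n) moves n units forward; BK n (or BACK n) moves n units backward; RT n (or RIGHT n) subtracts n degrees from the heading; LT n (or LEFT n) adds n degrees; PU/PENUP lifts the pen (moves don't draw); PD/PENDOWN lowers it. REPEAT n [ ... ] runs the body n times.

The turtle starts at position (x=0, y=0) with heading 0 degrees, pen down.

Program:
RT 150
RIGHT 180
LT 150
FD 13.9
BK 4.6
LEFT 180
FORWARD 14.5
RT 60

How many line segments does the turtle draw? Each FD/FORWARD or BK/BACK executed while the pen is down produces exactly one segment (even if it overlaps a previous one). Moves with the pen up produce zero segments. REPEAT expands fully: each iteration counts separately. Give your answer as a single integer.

Executing turtle program step by step:
Start: pos=(0,0), heading=0, pen down
RT 150: heading 0 -> 210
RT 180: heading 210 -> 30
LT 150: heading 30 -> 180
FD 13.9: (0,0) -> (-13.9,0) [heading=180, draw]
BK 4.6: (-13.9,0) -> (-9.3,0) [heading=180, draw]
LT 180: heading 180 -> 0
FD 14.5: (-9.3,0) -> (5.2,0) [heading=0, draw]
RT 60: heading 0 -> 300
Final: pos=(5.2,0), heading=300, 3 segment(s) drawn
Segments drawn: 3

Answer: 3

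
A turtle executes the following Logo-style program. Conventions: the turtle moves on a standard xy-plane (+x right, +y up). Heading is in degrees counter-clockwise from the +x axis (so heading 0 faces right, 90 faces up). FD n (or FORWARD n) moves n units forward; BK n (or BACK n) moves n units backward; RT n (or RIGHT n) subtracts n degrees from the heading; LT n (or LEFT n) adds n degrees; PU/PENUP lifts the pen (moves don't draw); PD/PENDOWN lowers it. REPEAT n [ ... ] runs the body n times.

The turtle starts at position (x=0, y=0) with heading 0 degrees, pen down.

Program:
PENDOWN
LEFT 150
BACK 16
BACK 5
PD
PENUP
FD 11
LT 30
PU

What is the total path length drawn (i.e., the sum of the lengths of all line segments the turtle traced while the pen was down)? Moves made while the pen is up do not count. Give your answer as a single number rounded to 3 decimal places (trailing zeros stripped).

Executing turtle program step by step:
Start: pos=(0,0), heading=0, pen down
PD: pen down
LT 150: heading 0 -> 150
BK 16: (0,0) -> (13.856,-8) [heading=150, draw]
BK 5: (13.856,-8) -> (18.187,-10.5) [heading=150, draw]
PD: pen down
PU: pen up
FD 11: (18.187,-10.5) -> (8.66,-5) [heading=150, move]
LT 30: heading 150 -> 180
PU: pen up
Final: pos=(8.66,-5), heading=180, 2 segment(s) drawn

Segment lengths:
  seg 1: (0,0) -> (13.856,-8), length = 16
  seg 2: (13.856,-8) -> (18.187,-10.5), length = 5
Total = 21

Answer: 21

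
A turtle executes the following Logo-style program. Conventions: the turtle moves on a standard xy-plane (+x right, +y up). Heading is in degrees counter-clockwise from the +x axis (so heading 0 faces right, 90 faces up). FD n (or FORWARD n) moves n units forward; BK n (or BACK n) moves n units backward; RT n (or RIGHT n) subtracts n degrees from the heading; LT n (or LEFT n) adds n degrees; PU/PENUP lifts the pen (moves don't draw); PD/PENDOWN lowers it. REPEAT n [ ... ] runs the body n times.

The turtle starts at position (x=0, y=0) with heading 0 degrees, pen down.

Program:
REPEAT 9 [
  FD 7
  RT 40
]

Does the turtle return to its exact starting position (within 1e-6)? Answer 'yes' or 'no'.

Executing turtle program step by step:
Start: pos=(0,0), heading=0, pen down
REPEAT 9 [
  -- iteration 1/9 --
  FD 7: (0,0) -> (7,0) [heading=0, draw]
  RT 40: heading 0 -> 320
  -- iteration 2/9 --
  FD 7: (7,0) -> (12.362,-4.5) [heading=320, draw]
  RT 40: heading 320 -> 280
  -- iteration 3/9 --
  FD 7: (12.362,-4.5) -> (13.578,-11.393) [heading=280, draw]
  RT 40: heading 280 -> 240
  -- iteration 4/9 --
  FD 7: (13.578,-11.393) -> (10.078,-17.455) [heading=240, draw]
  RT 40: heading 240 -> 200
  -- iteration 5/9 --
  FD 7: (10.078,-17.455) -> (3.5,-19.849) [heading=200, draw]
  RT 40: heading 200 -> 160
  -- iteration 6/9 --
  FD 7: (3.5,-19.849) -> (-3.078,-17.455) [heading=160, draw]
  RT 40: heading 160 -> 120
  -- iteration 7/9 --
  FD 7: (-3.078,-17.455) -> (-6.578,-11.393) [heading=120, draw]
  RT 40: heading 120 -> 80
  -- iteration 8/9 --
  FD 7: (-6.578,-11.393) -> (-5.362,-4.5) [heading=80, draw]
  RT 40: heading 80 -> 40
  -- iteration 9/9 --
  FD 7: (-5.362,-4.5) -> (0,0) [heading=40, draw]
  RT 40: heading 40 -> 0
]
Final: pos=(0,0), heading=0, 9 segment(s) drawn

Start position: (0, 0)
Final position: (0, 0)
Distance = 0; < 1e-6 -> CLOSED

Answer: yes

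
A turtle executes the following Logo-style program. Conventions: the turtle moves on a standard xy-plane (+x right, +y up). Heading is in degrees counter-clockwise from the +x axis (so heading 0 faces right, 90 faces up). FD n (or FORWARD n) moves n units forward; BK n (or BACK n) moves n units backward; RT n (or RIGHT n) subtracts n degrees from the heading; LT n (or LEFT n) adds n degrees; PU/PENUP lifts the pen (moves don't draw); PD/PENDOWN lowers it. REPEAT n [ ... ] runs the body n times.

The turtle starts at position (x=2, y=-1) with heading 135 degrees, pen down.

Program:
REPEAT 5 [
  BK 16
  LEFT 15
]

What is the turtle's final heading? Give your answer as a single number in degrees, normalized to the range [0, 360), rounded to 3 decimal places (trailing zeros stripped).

Answer: 210

Derivation:
Executing turtle program step by step:
Start: pos=(2,-1), heading=135, pen down
REPEAT 5 [
  -- iteration 1/5 --
  BK 16: (2,-1) -> (13.314,-12.314) [heading=135, draw]
  LT 15: heading 135 -> 150
  -- iteration 2/5 --
  BK 16: (13.314,-12.314) -> (27.17,-20.314) [heading=150, draw]
  LT 15: heading 150 -> 165
  -- iteration 3/5 --
  BK 16: (27.17,-20.314) -> (42.625,-24.455) [heading=165, draw]
  LT 15: heading 165 -> 180
  -- iteration 4/5 --
  BK 16: (42.625,-24.455) -> (58.625,-24.455) [heading=180, draw]
  LT 15: heading 180 -> 195
  -- iteration 5/5 --
  BK 16: (58.625,-24.455) -> (74.08,-20.314) [heading=195, draw]
  LT 15: heading 195 -> 210
]
Final: pos=(74.08,-20.314), heading=210, 5 segment(s) drawn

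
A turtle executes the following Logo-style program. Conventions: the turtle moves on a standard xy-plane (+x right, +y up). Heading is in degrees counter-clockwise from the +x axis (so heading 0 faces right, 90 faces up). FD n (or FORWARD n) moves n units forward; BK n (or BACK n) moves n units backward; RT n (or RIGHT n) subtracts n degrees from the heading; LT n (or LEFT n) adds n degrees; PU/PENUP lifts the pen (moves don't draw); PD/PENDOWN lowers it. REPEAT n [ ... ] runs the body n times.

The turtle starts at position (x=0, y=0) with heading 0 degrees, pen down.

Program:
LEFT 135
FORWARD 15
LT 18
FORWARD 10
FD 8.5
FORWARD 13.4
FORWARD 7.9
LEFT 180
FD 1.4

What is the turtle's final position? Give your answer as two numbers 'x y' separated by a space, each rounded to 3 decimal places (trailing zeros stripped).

Executing turtle program step by step:
Start: pos=(0,0), heading=0, pen down
LT 135: heading 0 -> 135
FD 15: (0,0) -> (-10.607,10.607) [heading=135, draw]
LT 18: heading 135 -> 153
FD 10: (-10.607,10.607) -> (-19.517,15.147) [heading=153, draw]
FD 8.5: (-19.517,15.147) -> (-27.09,19.005) [heading=153, draw]
FD 13.4: (-27.09,19.005) -> (-39.03,25.089) [heading=153, draw]
FD 7.9: (-39.03,25.089) -> (-46.069,28.675) [heading=153, draw]
LT 180: heading 153 -> 333
FD 1.4: (-46.069,28.675) -> (-44.821,28.04) [heading=333, draw]
Final: pos=(-44.821,28.04), heading=333, 6 segment(s) drawn

Answer: -44.821 28.04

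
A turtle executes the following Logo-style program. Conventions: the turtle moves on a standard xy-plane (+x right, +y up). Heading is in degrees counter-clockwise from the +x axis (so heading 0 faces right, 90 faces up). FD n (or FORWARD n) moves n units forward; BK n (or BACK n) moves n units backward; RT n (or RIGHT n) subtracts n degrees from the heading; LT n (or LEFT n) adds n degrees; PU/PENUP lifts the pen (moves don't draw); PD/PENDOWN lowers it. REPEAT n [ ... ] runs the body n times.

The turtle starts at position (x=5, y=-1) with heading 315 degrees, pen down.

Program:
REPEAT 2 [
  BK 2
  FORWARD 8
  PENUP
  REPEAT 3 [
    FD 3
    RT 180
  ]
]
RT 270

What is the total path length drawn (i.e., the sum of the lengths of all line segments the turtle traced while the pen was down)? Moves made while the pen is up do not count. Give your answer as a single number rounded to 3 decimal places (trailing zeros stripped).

Executing turtle program step by step:
Start: pos=(5,-1), heading=315, pen down
REPEAT 2 [
  -- iteration 1/2 --
  BK 2: (5,-1) -> (3.586,0.414) [heading=315, draw]
  FD 8: (3.586,0.414) -> (9.243,-5.243) [heading=315, draw]
  PU: pen up
  REPEAT 3 [
    -- iteration 1/3 --
    FD 3: (9.243,-5.243) -> (11.364,-7.364) [heading=315, move]
    RT 180: heading 315 -> 135
    -- iteration 2/3 --
    FD 3: (11.364,-7.364) -> (9.243,-5.243) [heading=135, move]
    RT 180: heading 135 -> 315
    -- iteration 3/3 --
    FD 3: (9.243,-5.243) -> (11.364,-7.364) [heading=315, move]
    RT 180: heading 315 -> 135
  ]
  -- iteration 2/2 --
  BK 2: (11.364,-7.364) -> (12.778,-8.778) [heading=135, move]
  FD 8: (12.778,-8.778) -> (7.121,-3.121) [heading=135, move]
  PU: pen up
  REPEAT 3 [
    -- iteration 1/3 --
    FD 3: (7.121,-3.121) -> (5,-1) [heading=135, move]
    RT 180: heading 135 -> 315
    -- iteration 2/3 --
    FD 3: (5,-1) -> (7.121,-3.121) [heading=315, move]
    RT 180: heading 315 -> 135
    -- iteration 3/3 --
    FD 3: (7.121,-3.121) -> (5,-1) [heading=135, move]
    RT 180: heading 135 -> 315
  ]
]
RT 270: heading 315 -> 45
Final: pos=(5,-1), heading=45, 2 segment(s) drawn

Segment lengths:
  seg 1: (5,-1) -> (3.586,0.414), length = 2
  seg 2: (3.586,0.414) -> (9.243,-5.243), length = 8
Total = 10

Answer: 10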